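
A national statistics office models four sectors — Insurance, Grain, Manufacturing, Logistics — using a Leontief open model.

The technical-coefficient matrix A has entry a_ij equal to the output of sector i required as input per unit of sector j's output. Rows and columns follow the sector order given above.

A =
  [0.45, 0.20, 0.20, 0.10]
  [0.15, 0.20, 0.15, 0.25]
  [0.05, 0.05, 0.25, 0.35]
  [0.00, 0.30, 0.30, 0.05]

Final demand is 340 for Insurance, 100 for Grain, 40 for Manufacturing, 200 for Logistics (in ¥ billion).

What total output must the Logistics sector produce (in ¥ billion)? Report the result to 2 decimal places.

I − A =
  [   0.55    -0.20    -0.20    -0.10]
  [  -0.15     0.80    -0.15    -0.25]
  [  -0.05    -0.05     0.75    -0.35]
  [   0.00    -0.30    -0.30     0.95]
Compute the cofactors C_ij = (−1)^(i+j)·(3×3 minor ij) of I−A; the adjugate is their transpose:
adj(I−A) = Cᵀ =
  [ 0.403125   0.176000   0.209000   0.165750]
  [ 0.102000   0.323125   0.152625   0.152000]
  [ 0.057125   0.094875   0.343750   0.157625]
  [ 0.050250   0.132000   0.156750   0.292375]
det(I−A) = Σ_j (I−A)_1j·C_1j = (0.55)(0.403125) + (-0.20)(0.102000) + (-0.20)(0.057125) + (-0.10)(0.050250) = 0.18486875
(I − A)⁻¹ = adj(I−A) / det(I−A) ≈
  [   2.1806     0.9520     1.1305     0.8966]
  [   0.5517     1.7479     0.8256     0.8222]
  [   0.3090     0.5132     1.8594     0.8526]
  [   0.2718     0.7140     0.8479     1.5815]
x = (I − A)⁻¹ d = adj(I−A)·d / det(I−A), with det(I−A) = 0.18486875:
  x_I = (0.403125·340 + 0.176000·100 + 0.209000·40 + 0.165750·200) / 0.18486875 = 196.1725 / 0.18486875 ≈ 1061.14
  x_G = (0.102000·340 + 0.323125·100 + 0.152625·40 + 0.152000·200) / 0.18486875 = 103.4975 / 0.18486875 ≈ 559.84
  x_M = (0.057125·340 + 0.094875·100 + 0.343750·40 + 0.157625·200) / 0.18486875 = 74.185 / 0.18486875 ≈ 401.28
  x_L = (0.050250·340 + 0.132000·100 + 0.156750·40 + 0.292375·200) / 0.18486875 = 95.03 / 0.18486875 ≈ 514.04

x_L = 514.04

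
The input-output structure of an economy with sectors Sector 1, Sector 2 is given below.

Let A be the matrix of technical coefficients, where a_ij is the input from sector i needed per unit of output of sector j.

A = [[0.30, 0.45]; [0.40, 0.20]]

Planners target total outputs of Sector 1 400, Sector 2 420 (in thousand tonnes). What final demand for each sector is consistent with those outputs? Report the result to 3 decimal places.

d_1 = 91.000, d_2 = 176.000

I − A =
  [   0.70    -0.45]
  [  -0.40     0.80]
d = (I − A) x:
  d_1 = (+0.70)·400 + (-0.45)·420 = 91.000
  d_2 = (-0.40)·400 + (+0.80)·420 = 176.000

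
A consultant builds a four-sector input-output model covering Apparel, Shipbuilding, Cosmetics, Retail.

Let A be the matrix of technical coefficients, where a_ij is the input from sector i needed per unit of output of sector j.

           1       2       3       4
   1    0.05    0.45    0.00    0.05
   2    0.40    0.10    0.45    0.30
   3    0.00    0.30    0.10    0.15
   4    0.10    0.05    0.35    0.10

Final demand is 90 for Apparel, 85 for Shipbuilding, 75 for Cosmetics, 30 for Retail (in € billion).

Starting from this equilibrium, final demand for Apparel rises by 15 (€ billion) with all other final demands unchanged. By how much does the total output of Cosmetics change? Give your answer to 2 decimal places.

I − A =
  [   0.95    -0.45     0.00    -0.05]
  [  -0.40     0.90    -0.45    -0.30]
  [   0.00    -0.30     0.90    -0.15]
  [  -0.10    -0.05    -0.35     0.90]
Compute the cofactors C_ij = (−1)^(i+j)·(3×3 minor ij) of I−A; the adjugate is their transpose:
adj(I−A) = Cᵀ =
  [ 0.511875   0.348375   0.246375   0.185625]
  [ 0.336750   0.715125   0.489250   0.338625]
  [ 0.133500   0.268875   0.574250   0.192750]
  [ 0.127500   0.183000   0.277875   0.479250]
det(I−A) = Σ_j (I−A)_1j·C_1j = (0.95)(0.511875) + (-0.45)(0.336750) + (0.00)(0.133500) + (-0.05)(0.127500) = 0.32836875
(I − A)⁻¹ = adj(I−A) / det(I−A) ≈
  [   1.5588     1.0609     0.7503     0.5653]
  [   1.0255     2.1778     1.4899     1.0312]
  [   0.4066     0.8188     1.7488     0.5870]
  [   0.3883     0.5573     0.8462     1.4595]
Δx = (I − A)⁻¹ Δd with Δd having +15 in the Apparel component and 0 elsewhere.
So Δx_3 = L_31 · (+15), where L_31 = adj(I−A)_31 / det(I−A) = 0.133500 / 0.32836875.
Δx_3 = 0.133500 × (+15) / 0.32836875 = 2.0025 / 0.32836875 ≈ 6.10.

Δx_3 = 6.10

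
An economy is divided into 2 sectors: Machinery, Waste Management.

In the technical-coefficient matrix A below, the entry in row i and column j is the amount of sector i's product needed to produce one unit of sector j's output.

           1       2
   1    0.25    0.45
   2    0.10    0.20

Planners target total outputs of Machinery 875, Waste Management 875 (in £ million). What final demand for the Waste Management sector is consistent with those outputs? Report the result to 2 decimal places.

d_2 = 612.50

I − A =
  [   0.75    -0.45]
  [  -0.10     0.80]
d = (I − A) x:
  d_1 = (+0.75)·875 + (-0.45)·875 = 262.50
  d_2 = (-0.10)·875 + (+0.80)·875 = 612.50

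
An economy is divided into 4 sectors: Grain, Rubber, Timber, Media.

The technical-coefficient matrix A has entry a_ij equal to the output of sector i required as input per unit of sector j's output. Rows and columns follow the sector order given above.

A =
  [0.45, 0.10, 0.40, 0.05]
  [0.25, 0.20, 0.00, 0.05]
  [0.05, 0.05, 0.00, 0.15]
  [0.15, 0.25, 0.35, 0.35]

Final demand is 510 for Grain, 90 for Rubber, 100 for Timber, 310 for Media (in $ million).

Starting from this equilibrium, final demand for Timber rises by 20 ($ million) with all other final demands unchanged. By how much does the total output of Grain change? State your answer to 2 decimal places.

Δx_G = 21.32

I − A =
  [   0.55    -0.10    -0.40    -0.05]
  [  -0.25     0.80     0.00    -0.05]
  [  -0.05    -0.05     1.00    -0.15]
  [  -0.15    -0.25    -0.35     0.65]
Compute the cofactors C_ij = (−1)^(i+j)·(3×3 minor ij) of I−A; the adjugate is their transpose:
adj(I−A) = Cᵀ =
  [ 0.464625   0.101125   0.218750   0.094000]
  [ 0.157750   0.298250   0.082000   0.054000]
  [ 0.061250   0.044250   0.253000   0.066500]
  [ 0.200875   0.161875   0.218250   0.394000]
det(I−A) = Σ_j (I−A)_1j·C_1j = (0.55)(0.464625) + (-0.10)(0.157750) + (-0.40)(0.061250) + (-0.05)(0.200875) = 0.205225
(I − A)⁻¹ = adj(I−A) / det(I−A) ≈
  [   2.2640     0.4928     1.0659     0.4580]
  [   0.7687     1.4533     0.3996     0.2631]
  [   0.2985     0.2156     1.2328     0.3240]
  [   0.9788     0.7888     1.0635     1.9198]
Δx = (I − A)⁻¹ Δd with Δd having +20 in the Timber component and 0 elsewhere.
So Δx_G = L_GT · (+20), where L_GT = adj(I−A)_GT / det(I−A) = 0.218750 / 0.205225.
Δx_G = 0.218750 × (+20) / 0.205225 = 4.375 / 0.205225 ≈ 21.32.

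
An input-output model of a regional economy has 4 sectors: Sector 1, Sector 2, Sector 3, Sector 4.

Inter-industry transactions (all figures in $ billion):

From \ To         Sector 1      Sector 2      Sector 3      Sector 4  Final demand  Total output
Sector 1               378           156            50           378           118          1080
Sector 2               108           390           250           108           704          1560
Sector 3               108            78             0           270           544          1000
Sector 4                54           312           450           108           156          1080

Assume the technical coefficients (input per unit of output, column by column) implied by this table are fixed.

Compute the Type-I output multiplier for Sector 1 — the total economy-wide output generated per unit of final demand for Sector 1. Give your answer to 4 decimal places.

m_1 = 2.7653

Technical coefficients a_ij = z_ij / X_j:
  a_11 = 378/1080 = 0.35, a_21 = 108/1080 = 0.10, a_31 = 108/1080 = 0.10, a_41 = 54/1080 = 0.05
  a_12 = 156/1560 = 0.10, a_22 = 390/1560 = 0.25, a_32 = 78/1560 = 0.05, a_42 = 312/1560 = 0.20
  a_13 = 50/1000 = 0.05, a_23 = 250/1000 = 0.25, a_33 = 0/1000 = 0.00, a_43 = 450/1000 = 0.45
  a_14 = 378/1080 = 0.35, a_24 = 108/1080 = 0.10, a_34 = 270/1080 = 0.25, a_44 = 108/1080 = 0.10
I − A =
  [   0.65    -0.10    -0.05    -0.35]
  [  -0.10     0.75    -0.25    -0.10]
  [  -0.10    -0.05     1.00    -0.25]
  [  -0.05    -0.20    -0.45     0.90]
Compute the cofactors C_ij = (−1)^(i+j)·(3×3 minor ij) of I−A; the adjugate is their transpose:
adj(I−A) = Cᵀ =
  [ 0.544625   0.161375   0.195375   0.284000]
  [ 0.113875   0.473500   0.191625   0.150125]
  [ 0.084625   0.078125   0.396125   0.151625]
  [ 0.097875   0.153250   0.251500   0.462875]
det(I−A) = Σ_j (I−A)_1j·C_1j = (0.65)(0.544625) + (-0.10)(0.113875) + (-0.05)(0.084625) + (-0.35)(0.097875) = 0.30413125
(I − A)⁻¹ = adj(I−A) / det(I−A) ≈
  [   1.79076     0.53061     0.64240     0.93381]
  [   0.37443     1.55689     0.63007     0.49362]
  [   0.27825     0.25688     1.30248     0.49855]
  [   0.32182     0.50389     0.82695     1.52196]
The output multiplier for sector j is the column-j sum of the Leontief inverse (I − A)⁻¹ = adj(I−A) / det(I−A).
Column 1 of adj(I−A): (0.544625, 0.113875, 0.084625, 0.097875); det(I−A) = 0.30413125.
m_1 = (0.544625 + 0.113875 + 0.084625 + 0.097875) / 0.30413125 = 0.841 / 0.30413125 ≈ 2.7653.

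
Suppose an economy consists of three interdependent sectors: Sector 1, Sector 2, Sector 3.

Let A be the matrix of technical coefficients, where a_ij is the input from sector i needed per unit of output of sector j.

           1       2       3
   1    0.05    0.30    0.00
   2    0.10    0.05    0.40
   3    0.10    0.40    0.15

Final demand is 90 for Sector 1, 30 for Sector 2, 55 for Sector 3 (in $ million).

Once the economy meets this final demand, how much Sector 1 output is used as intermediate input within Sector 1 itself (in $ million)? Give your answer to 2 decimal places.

I − A =
  [   0.95    -0.30     0.00]
  [  -0.10     0.95    -0.40]
  [  -0.10    -0.40     0.85]
Cofactors of I−A, C_ij = (−1)^(i+j)·(minor ij) (rows/columns in the sector order above):
  C_11 = (0.95)(0.85) − (-0.40)(-0.40) = 0.6475
  C_12 = −[(-0.10)(0.85) − (-0.40)(-0.10)] = 0.1250
  C_13 = (-0.10)(-0.40) − (0.95)(-0.10) = 0.1350
  C_21 = −[(-0.30)(0.85) − (0.00)(-0.40)] = 0.2550
  C_22 = (0.95)(0.85) − (0.00)(-0.10) = 0.8075
  C_23 = −[(0.95)(-0.40) − (-0.30)(-0.10)] = 0.4100
  C_31 = (-0.30)(-0.40) − (0.00)(0.95) = 0.1200
  C_32 = −[(0.95)(-0.40) − (0.00)(-0.10)] = 0.3800
  C_33 = (0.95)(0.95) − (-0.30)(-0.10) = 0.8725
det(I−A) = Σ_j (I−A)_1j·C_1j = (0.95)(0.6475) + (-0.30)(0.1250) + (0.00)(0.1350) = 0.577625
adj(I−A) = Cᵀ =
  [ 0.6475   0.2550   0.1200]
  [ 0.1250   0.8075   0.3800]
  [ 0.1350   0.4100   0.8725]
(I − A)⁻¹ = adj(I−A) / det(I−A) ≈
  [   1.1210     0.4415     0.2077]
  [   0.2164     1.3980     0.6579]
  [   0.2337     0.7098     1.5105]
First solve x = (I − A)⁻¹ d = adj(I−A)·d / det(I−A); in particular x_1 = (0.6475·90 + 0.2550·30 + 0.1200·55) / 0.577625 = 72.525 / 0.577625 ≈ 125.5572.
Intermediate flow from 1 to 1: z_11 = a_11 · x_1 = 0.05 × 72.525 / 0.577625 = 3.62625 / 0.577625 ≈ 6.28.

z_11 = 6.28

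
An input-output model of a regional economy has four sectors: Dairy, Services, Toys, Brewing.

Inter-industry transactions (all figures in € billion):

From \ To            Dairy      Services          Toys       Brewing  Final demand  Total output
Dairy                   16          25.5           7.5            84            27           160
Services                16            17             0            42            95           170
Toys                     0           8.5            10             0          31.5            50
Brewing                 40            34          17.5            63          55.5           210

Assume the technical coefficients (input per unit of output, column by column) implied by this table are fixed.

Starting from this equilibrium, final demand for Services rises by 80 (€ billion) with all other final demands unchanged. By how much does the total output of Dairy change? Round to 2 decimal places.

Technical coefficients a_ij = z_ij / X_j:
  a_DD = 16/160 = 0.10, a_SD = 16/160 = 0.10, a_TD = 0/160 = 0.00, a_BD = 40/160 = 0.25
  a_DS = 25.5/170 = 0.15, a_SS = 17/170 = 0.10, a_TS = 8.5/170 = 0.05, a_BS = 34/170 = 0.20
  a_DT = 7.5/50 = 0.15, a_ST = 0/50 = 0.00, a_TT = 10/50 = 0.20, a_BT = 17.5/50 = 0.35
  a_DB = 84/210 = 0.40, a_SB = 42/210 = 0.20, a_TB = 0/210 = 0.00, a_BB = 63/210 = 0.30
I − A =
  [   0.90    -0.15    -0.15    -0.40]
  [  -0.10     0.90     0.00    -0.20]
  [   0.00    -0.05     0.80     0.00]
  [  -0.25    -0.20    -0.35     0.70]
Compute the cofactors C_ij = (−1)^(i+j)·(3×3 minor ij) of I−A; the adjugate is their transpose:
adj(I−A) = Cᵀ =
  [ 0.468500   0.160250   0.225000   0.313500]
  [ 0.096000   0.424000   0.095000   0.176000]
  [ 0.006000   0.026500   0.415000   0.011000]
  [ 0.197750   0.191625   0.315000   0.635250]
det(I−A) = Σ_j (I−A)_1j·C_1j = (0.90)(0.468500) + (-0.15)(0.096000) + (-0.15)(0.006000) + (-0.40)(0.197750) = 0.32725
(I − A)⁻¹ = adj(I−A) / det(I−A) ≈
  [   1.4316     0.4897     0.6875     0.9580]
  [   0.2934     1.2956     0.2903     0.5378]
  [   0.0183     0.0810     1.2681     0.0336]
  [   0.6043     0.5856     0.9626     1.9412]
Δx = (I − A)⁻¹ Δd with Δd having +80 in the Services component and 0 elsewhere.
So Δx_D = L_DS · (+80), where L_DS = adj(I−A)_DS / det(I−A) = 0.160250 / 0.32725.
Δx_D = 0.160250 × (+80) / 0.32725 = 12.82 / 0.32725 ≈ 39.17.

Δx_D = 39.17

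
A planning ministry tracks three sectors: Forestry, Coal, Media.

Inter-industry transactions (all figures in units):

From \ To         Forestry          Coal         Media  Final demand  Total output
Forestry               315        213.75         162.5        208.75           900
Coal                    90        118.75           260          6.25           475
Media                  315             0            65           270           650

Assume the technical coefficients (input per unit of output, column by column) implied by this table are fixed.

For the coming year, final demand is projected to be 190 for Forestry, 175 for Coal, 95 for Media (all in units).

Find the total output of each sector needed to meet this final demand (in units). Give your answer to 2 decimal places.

Technical coefficients a_ij = z_ij / X_j:
  a_11 = 315/900 = 0.35, a_21 = 90/900 = 0.10, a_31 = 315/900 = 0.35
  a_12 = 213.75/475 = 0.45, a_22 = 118.75/475 = 0.25, a_32 = 0/475 = 0.00
  a_13 = 162.5/650 = 0.25, a_23 = 260/650 = 0.40, a_33 = 65/650 = 0.10
I − A =
  [   0.65    -0.45    -0.25]
  [  -0.10     0.75    -0.40]
  [  -0.35     0.00     0.90]
Cofactors of I−A, C_ij = (−1)^(i+j)·(minor ij) (rows/columns in the sector order above):
  C_11 = (0.75)(0.90) − (-0.40)(0.00) = 0.6750
  C_12 = −[(-0.10)(0.90) − (-0.40)(-0.35)] = 0.2300
  C_13 = (-0.10)(0.00) − (0.75)(-0.35) = 0.2625
  C_21 = −[(-0.45)(0.90) − (-0.25)(0.00)] = 0.4050
  C_22 = (0.65)(0.90) − (-0.25)(-0.35) = 0.4975
  C_23 = −[(0.65)(0.00) − (-0.45)(-0.35)] = 0.1575
  C_31 = (-0.45)(-0.40) − (-0.25)(0.75) = 0.3675
  C_32 = −[(0.65)(-0.40) − (-0.25)(-0.10)] = 0.2850
  C_33 = (0.65)(0.75) − (-0.45)(-0.10) = 0.4425
det(I−A) = Σ_j (I−A)_1j·C_1j = (0.65)(0.6750) + (-0.45)(0.2300) + (-0.25)(0.2625) = 0.269625
adj(I−A) = Cᵀ =
  [ 0.6750   0.4050   0.3675]
  [ 0.2300   0.4975   0.2850]
  [ 0.2625   0.1575   0.4425]
(I − A)⁻¹ = adj(I−A) / det(I−A) ≈
  [   2.5035     1.5021     1.3630]
  [   0.8530     1.8452     1.0570]
  [   0.9736     0.5841     1.6412]
x = (I − A)⁻¹ d = adj(I−A)·d / det(I−A), with det(I−A) = 0.269625:
  x_1 = (0.6750·190 + 0.4050·175 + 0.3675·95) / 0.269625 = 234.0375 / 0.269625 ≈ 868.01
  x_2 = (0.2300·190 + 0.4975·175 + 0.2850·95) / 0.269625 = 157.8375 / 0.269625 ≈ 585.40
  x_3 = (0.2625·190 + 0.1575·175 + 0.4425·95) / 0.269625 = 119.475 / 0.269625 ≈ 443.12

x_1 = 868.01, x_2 = 585.40, x_3 = 443.12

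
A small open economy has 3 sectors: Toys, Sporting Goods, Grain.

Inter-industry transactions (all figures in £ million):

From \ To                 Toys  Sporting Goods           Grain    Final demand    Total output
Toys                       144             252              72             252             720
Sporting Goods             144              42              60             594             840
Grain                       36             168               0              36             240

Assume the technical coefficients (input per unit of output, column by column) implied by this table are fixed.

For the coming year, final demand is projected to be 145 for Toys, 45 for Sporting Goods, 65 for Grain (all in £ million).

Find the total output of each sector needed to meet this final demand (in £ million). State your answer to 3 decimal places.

Technical coefficients a_ij = z_ij / X_j:
  a_11 = 144/720 = 0.20, a_21 = 144/720 = 0.20, a_31 = 36/720 = 0.05
  a_12 = 252/840 = 0.30, a_22 = 42/840 = 0.05, a_32 = 168/840 = 0.20
  a_13 = 72/240 = 0.30, a_23 = 60/240 = 0.25, a_33 = 0/240 = 0.00
I − A =
  [   0.80    -0.30    -0.30]
  [  -0.20     0.95    -0.25]
  [  -0.05    -0.20     1.00]
Cofactors of I−A, C_ij = (−1)^(i+j)·(minor ij) (rows/columns in the sector order above):
  C_11 = (0.95)(1.00) − (-0.25)(-0.20) = 0.9000
  C_12 = −[(-0.20)(1.00) − (-0.25)(-0.05)] = 0.2125
  C_13 = (-0.20)(-0.20) − (0.95)(-0.05) = 0.0875
  C_21 = −[(-0.30)(1.00) − (-0.30)(-0.20)] = 0.3600
  C_22 = (0.80)(1.00) − (-0.30)(-0.05) = 0.7850
  C_23 = −[(0.80)(-0.20) − (-0.30)(-0.05)] = 0.1750
  C_31 = (-0.30)(-0.25) − (-0.30)(0.95) = 0.3600
  C_32 = −[(0.80)(-0.25) − (-0.30)(-0.20)] = 0.2600
  C_33 = (0.80)(0.95) − (-0.30)(-0.20) = 0.7000
det(I−A) = Σ_j (I−A)_1j·C_1j = (0.80)(0.9000) + (-0.30)(0.2125) + (-0.30)(0.0875) = 0.6300
adj(I−A) = Cᵀ =
  [ 0.9000   0.3600   0.3600]
  [ 0.2125   0.7850   0.2600]
  [ 0.0875   0.1750   0.7000]
(I − A)⁻¹ = adj(I−A) / det(I−A) ≈
  [   1.4286     0.5714     0.5714]
  [   0.3373     1.2460     0.4127]
  [   0.1389     0.2778     1.1111]
x = (I − A)⁻¹ d = adj(I−A)·d / det(I−A), with det(I−A) = 0.6300:
  x_1 = (0.9000·145 + 0.3600·45 + 0.3600·65) / 0.6300 = 170.10 / 0.6300 = 270.000
  x_2 = (0.2125·145 + 0.7850·45 + 0.2600·65) / 0.6300 = 83.0375 / 0.6300 ≈ 131.806
  x_3 = (0.0875·145 + 0.1750·45 + 0.7000·65) / 0.6300 = 66.0625 / 0.6300 ≈ 104.861

x_1 = 270.000, x_2 = 131.806, x_3 = 104.861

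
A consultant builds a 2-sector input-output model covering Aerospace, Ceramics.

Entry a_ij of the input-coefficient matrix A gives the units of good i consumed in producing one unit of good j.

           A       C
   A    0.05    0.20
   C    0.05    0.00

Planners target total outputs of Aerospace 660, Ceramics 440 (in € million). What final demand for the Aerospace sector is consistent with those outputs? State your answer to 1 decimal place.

I − A =
  [   0.95    -0.20]
  [  -0.05     1.00]
d = (I − A) x:
  d_A = (+0.95)·660 + (-0.20)·440 = 539.0
  d_C = (-0.05)·660 + (+1.00)·440 = 407.0

d_A = 539.0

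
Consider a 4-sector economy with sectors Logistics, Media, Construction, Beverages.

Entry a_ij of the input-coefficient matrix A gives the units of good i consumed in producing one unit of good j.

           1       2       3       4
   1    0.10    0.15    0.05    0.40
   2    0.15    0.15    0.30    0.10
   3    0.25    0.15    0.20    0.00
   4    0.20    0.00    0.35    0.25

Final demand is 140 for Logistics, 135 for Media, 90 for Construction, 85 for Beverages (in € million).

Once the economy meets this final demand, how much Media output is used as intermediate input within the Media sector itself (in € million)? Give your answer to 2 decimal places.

z_22 = 57.06

I − A =
  [   0.90    -0.15    -0.05    -0.40]
  [  -0.15     0.85    -0.30    -0.10]
  [  -0.25    -0.15     0.80     0.00]
  [  -0.20     0.00    -0.35     0.75]
Compute the cofactors C_ij = (−1)^(i+j)·(3×3 minor ij) of I−A; the adjugate is their transpose:
adj(I−A) = Cᵀ =
  [ 0.471000   0.116625   0.189875   0.266750]
  [ 0.171000   0.431625   0.237625   0.148750]
  [ 0.179250   0.117375   0.485875   0.111250]
  [ 0.209250   0.085875   0.277375   0.530500]
det(I−A) = Σ_j (I−A)_1j·C_1j = (0.90)(0.471000) + (-0.15)(0.171000) + (-0.05)(0.179250) + (-0.40)(0.209250) = 0.3055875
(I − A)⁻¹ = adj(I−A) / det(I−A) ≈
  [   1.5413     0.3816     0.6213     0.8729]
  [   0.5596     1.4124     0.7776     0.4868]
  [   0.5866     0.3841     1.5900     0.3641]
  [   0.6847     0.2810     0.9077     1.7360]
First solve x = (I − A)⁻¹ d = adj(I−A)·d / det(I−A); in particular x_2 = (0.171000·140 + 0.431625·135 + 0.237625·90 + 0.148750·85) / 0.3055875 = 116.239375 / 0.3055875 ≈ 380.3800.
Intermediate flow from 2 to 2: z_22 = a_22 · x_2 = 0.15 × 116.239375 / 0.3055875 = 17.43590625 / 0.3055875 ≈ 57.06.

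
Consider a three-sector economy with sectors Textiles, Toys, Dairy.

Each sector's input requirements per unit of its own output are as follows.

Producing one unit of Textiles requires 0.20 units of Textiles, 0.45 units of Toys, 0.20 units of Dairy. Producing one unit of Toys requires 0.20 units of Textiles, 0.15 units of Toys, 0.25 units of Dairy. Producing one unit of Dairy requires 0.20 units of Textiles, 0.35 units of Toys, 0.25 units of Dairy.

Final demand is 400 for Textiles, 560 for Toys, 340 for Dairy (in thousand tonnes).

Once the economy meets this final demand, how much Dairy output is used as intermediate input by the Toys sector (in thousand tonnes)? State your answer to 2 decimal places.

z_32 = 498.68

I − A =
  [   0.80    -0.20    -0.20]
  [  -0.45     0.85    -0.35]
  [  -0.20    -0.25     0.75]
Cofactors of I−A, C_ij = (−1)^(i+j)·(minor ij) (rows/columns in the sector order above):
  C_11 = (0.85)(0.75) − (-0.35)(-0.25) = 0.5500
  C_12 = −[(-0.45)(0.75) − (-0.35)(-0.20)] = 0.4075
  C_13 = (-0.45)(-0.25) − (0.85)(-0.20) = 0.2825
  C_21 = −[(-0.20)(0.75) − (-0.20)(-0.25)] = 0.2000
  C_22 = (0.80)(0.75) − (-0.20)(-0.20) = 0.5600
  C_23 = −[(0.80)(-0.25) − (-0.20)(-0.20)] = 0.2400
  C_31 = (-0.20)(-0.35) − (-0.20)(0.85) = 0.2400
  C_32 = −[(0.80)(-0.35) − (-0.20)(-0.45)] = 0.3700
  C_33 = (0.80)(0.85) − (-0.20)(-0.45) = 0.5900
det(I−A) = Σ_j (I−A)_1j·C_1j = (0.80)(0.5500) + (-0.20)(0.4075) + (-0.20)(0.2825) = 0.3020
adj(I−A) = Cᵀ =
  [ 0.5500   0.2000   0.2400]
  [ 0.4075   0.5600   0.3700]
  [ 0.2825   0.2400   0.5900]
(I − A)⁻¹ = adj(I−A) / det(I−A) ≈
  [   1.8212     0.6623     0.7947]
  [   1.3493     1.8543     1.2252]
  [   0.9354     0.7947     1.9536]
First solve x = (I − A)⁻¹ d = adj(I−A)·d / det(I−A); in particular x_2 = (0.4075·400 + 0.5600·560 + 0.3700·340) / 0.3020 = 602.40 / 0.3020 ≈ 1994.7020.
Intermediate flow from 3 to 2: z_32 = a_32 · x_2 = 0.25 × 602.40 / 0.3020 = 150.60 / 0.3020 ≈ 498.68.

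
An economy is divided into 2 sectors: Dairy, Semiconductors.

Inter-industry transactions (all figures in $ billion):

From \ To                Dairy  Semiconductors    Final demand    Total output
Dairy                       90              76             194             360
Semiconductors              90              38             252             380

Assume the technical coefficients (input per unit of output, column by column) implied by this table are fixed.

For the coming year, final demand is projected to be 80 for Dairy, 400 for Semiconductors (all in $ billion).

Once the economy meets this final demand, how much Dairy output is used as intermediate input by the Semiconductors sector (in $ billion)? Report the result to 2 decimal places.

Technical coefficients a_ij = z_ij / X_j:
  a_11 = 90/360 = 0.25, a_21 = 90/360 = 0.25
  a_12 = 76/380 = 0.20, a_22 = 38/380 = 0.10
I − A =
  [   0.75    -0.20]
  [  -0.25     0.90]
det(I−A) = (0.75)(0.90) − (-0.20)(-0.25) = 0.6250
adj(I−A) = [[0.90, 0.20], [0.25, 0.75]]
(I − A)⁻¹ = adj(I−A) / det(I−A) ≈
  [   1.4400     0.3200]
  [   0.4000     1.2000]
First solve x = (I − A)⁻¹ d = adj(I−A)·d / det(I−A); in particular x_2 = (0.25·80 + 0.75·400) / 0.6250 = 320.00 / 0.6250 = 512.0000.
Intermediate flow from 1 to 2: z_12 = a_12 · x_2 = 0.20 × 320.00 / 0.6250 = 64.00 / 0.6250 = 102.40.

z_12 = 102.40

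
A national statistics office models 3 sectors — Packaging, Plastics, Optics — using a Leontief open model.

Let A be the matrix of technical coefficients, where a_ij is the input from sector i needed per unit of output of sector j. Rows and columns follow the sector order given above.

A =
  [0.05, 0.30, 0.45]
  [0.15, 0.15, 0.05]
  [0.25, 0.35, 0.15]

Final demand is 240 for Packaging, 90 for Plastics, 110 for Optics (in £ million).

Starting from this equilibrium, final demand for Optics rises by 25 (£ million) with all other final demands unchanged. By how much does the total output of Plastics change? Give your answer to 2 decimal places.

I − A =
  [   0.95    -0.30    -0.45]
  [  -0.15     0.85    -0.05]
  [  -0.25    -0.35     0.85]
Cofactors of I−A, C_ij = (−1)^(i+j)·(minor ij) (rows/columns in the sector order above):
  C_11 = (0.85)(0.85) − (-0.05)(-0.35) = 0.7050
  C_12 = −[(-0.15)(0.85) − (-0.05)(-0.25)] = 0.1400
  C_13 = (-0.15)(-0.35) − (0.85)(-0.25) = 0.2650
  C_21 = −[(-0.30)(0.85) − (-0.45)(-0.35)] = 0.4125
  C_22 = (0.95)(0.85) − (-0.45)(-0.25) = 0.6950
  C_23 = −[(0.95)(-0.35) − (-0.30)(-0.25)] = 0.4075
  C_31 = (-0.30)(-0.05) − (-0.45)(0.85) = 0.3975
  C_32 = −[(0.95)(-0.05) − (-0.45)(-0.15)] = 0.1150
  C_33 = (0.95)(0.85) − (-0.30)(-0.15) = 0.7625
det(I−A) = Σ_j (I−A)_1j·C_1j = (0.95)(0.7050) + (-0.30)(0.1400) + (-0.45)(0.2650) = 0.5085
adj(I−A) = Cᵀ =
  [ 0.7050   0.4125   0.3975]
  [ 0.1400   0.6950   0.1150]
  [ 0.2650   0.4075   0.7625]
(I − A)⁻¹ = adj(I−A) / det(I−A) ≈
  [   1.3864     0.8112     0.7817]
  [   0.2753     1.3668     0.2262]
  [   0.5211     0.8014     1.4995]
Δx = (I − A)⁻¹ Δd with Δd having +25 in the Optics component and 0 elsewhere.
So Δx_2 = L_23 · (+25), where L_23 = adj(I−A)_23 / det(I−A) = 0.1150 / 0.5085.
Δx_2 = 0.1150 × (+25) / 0.5085 = 2.875 / 0.5085 ≈ 5.65.

Δx_2 = 5.65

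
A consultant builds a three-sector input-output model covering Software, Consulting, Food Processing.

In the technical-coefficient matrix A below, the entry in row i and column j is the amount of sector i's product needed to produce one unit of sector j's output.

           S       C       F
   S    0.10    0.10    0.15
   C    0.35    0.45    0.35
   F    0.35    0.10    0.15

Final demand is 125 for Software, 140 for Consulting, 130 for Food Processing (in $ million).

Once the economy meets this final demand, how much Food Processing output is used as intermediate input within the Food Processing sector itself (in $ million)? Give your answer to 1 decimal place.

z_FF = 50.7

I − A =
  [   0.90    -0.10    -0.15]
  [  -0.35     0.55    -0.35]
  [  -0.35    -0.10     0.85]
Cofactors of I−A, C_ij = (−1)^(i+j)·(minor ij) (rows/columns in the sector order above):
  C_11 = (0.55)(0.85) − (-0.35)(-0.10) = 0.4325
  C_12 = −[(-0.35)(0.85) − (-0.35)(-0.35)] = 0.4200
  C_13 = (-0.35)(-0.10) − (0.55)(-0.35) = 0.2275
  C_21 = −[(-0.10)(0.85) − (-0.15)(-0.10)] = 0.1000
  C_22 = (0.90)(0.85) − (-0.15)(-0.35) = 0.7125
  C_23 = −[(0.90)(-0.10) − (-0.10)(-0.35)] = 0.1250
  C_31 = (-0.10)(-0.35) − (-0.15)(0.55) = 0.1175
  C_32 = −[(0.90)(-0.35) − (-0.15)(-0.35)] = 0.3675
  C_33 = (0.90)(0.55) − (-0.10)(-0.35) = 0.4600
det(I−A) = Σ_j (I−A)_1j·C_1j = (0.90)(0.4325) + (-0.10)(0.4200) + (-0.15)(0.2275) = 0.313125
adj(I−A) = Cᵀ =
  [ 0.4325   0.1000   0.1175]
  [ 0.4200   0.7125   0.3675]
  [ 0.2275   0.1250   0.4600]
(I − A)⁻¹ = adj(I−A) / det(I−A) ≈
  [   1.3812     0.3194     0.3752]
  [   1.3413     2.2754     1.1737]
  [   0.7265     0.3992     1.4691]
First solve x = (I − A)⁻¹ d = adj(I−A)·d / det(I−A); in particular x_F = (0.2275·125 + 0.1250·140 + 0.4600·130) / 0.313125 = 105.7375 / 0.313125 ≈ 337.685.
Intermediate flow from F to F: z_FF = a_FF · x_F = 0.15 × 105.7375 / 0.313125 = 15.860625 / 0.313125 ≈ 50.7.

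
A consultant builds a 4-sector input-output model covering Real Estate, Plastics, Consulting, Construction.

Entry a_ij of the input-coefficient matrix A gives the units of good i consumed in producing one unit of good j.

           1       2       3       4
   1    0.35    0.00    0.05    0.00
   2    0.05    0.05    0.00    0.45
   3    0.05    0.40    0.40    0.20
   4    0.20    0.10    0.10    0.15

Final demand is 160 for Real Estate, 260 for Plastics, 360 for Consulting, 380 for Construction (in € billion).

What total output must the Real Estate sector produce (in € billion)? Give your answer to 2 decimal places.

I − A =
  [   0.65     0.00    -0.05     0.00]
  [  -0.05     0.95     0.00    -0.45]
  [  -0.05    -0.40     0.60    -0.20]
  [  -0.20    -0.10    -0.10     0.85]
Compute the cofactors C_ij = (−1)^(i+j)·(3×3 minor ij) of I−A; the adjugate is their transpose:
adj(I−A) = Cᵀ =
  [ 0.420500   0.018000   0.038125   0.018500]
  [ 0.080750   0.314375   0.035875   0.174875]
  [ 0.130125   0.234000   0.495625   0.240500]
  [ 0.123750   0.068750   0.071500   0.367125]
det(I−A) = Σ_j (I−A)_1j·C_1j = (0.65)(0.420500) + (0.00)(0.080750) + (-0.05)(0.130125) + (0.00)(0.123750) = 0.26681875
(I − A)⁻¹ = adj(I−A) / det(I−A) ≈
  [   1.5760     0.0675     0.1429     0.0693]
  [   0.3026     1.1782     0.1345     0.6554]
  [   0.4877     0.8770     1.8575     0.9014]
  [   0.4638     0.2577     0.2680     1.3759]
x = (I − A)⁻¹ d = adj(I−A)·d / det(I−A), with det(I−A) = 0.26681875:
  x_1 = (0.420500·160 + 0.018000·260 + 0.038125·360 + 0.018500·380) / 0.26681875 = 92.715 / 0.26681875 ≈ 347.48
  x_2 = (0.080750·160 + 0.314375·260 + 0.035875·360 + 0.174875·380) / 0.26681875 = 174.025 / 0.26681875 ≈ 652.22
  x_3 = (0.130125·160 + 0.234000·260 + 0.495625·360 + 0.240500·380) / 0.26681875 = 351.475 / 0.26681875 ≈ 1317.28
  x_4 = (0.123750·160 + 0.068750·260 + 0.071500·360 + 0.367125·380) / 0.26681875 = 202.9225 / 0.26681875 ≈ 760.53

x_1 = 347.48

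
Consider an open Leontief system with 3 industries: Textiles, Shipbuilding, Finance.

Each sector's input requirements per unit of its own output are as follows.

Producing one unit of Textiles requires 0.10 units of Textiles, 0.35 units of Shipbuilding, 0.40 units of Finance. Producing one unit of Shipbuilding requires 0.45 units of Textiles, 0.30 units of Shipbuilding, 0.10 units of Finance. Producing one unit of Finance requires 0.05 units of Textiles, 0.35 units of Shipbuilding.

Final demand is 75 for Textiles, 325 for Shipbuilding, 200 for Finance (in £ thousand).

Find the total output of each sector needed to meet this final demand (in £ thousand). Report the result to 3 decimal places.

I − A =
  [   0.90    -0.45    -0.05]
  [  -0.35     0.70    -0.35]
  [  -0.40    -0.10     1.00]
Cofactors of I−A, C_ij = (−1)^(i+j)·(minor ij) (rows/columns in the sector order above):
  C_11 = (0.70)(1.00) − (-0.35)(-0.10) = 0.6650
  C_12 = −[(-0.35)(1.00) − (-0.35)(-0.40)] = 0.4900
  C_13 = (-0.35)(-0.10) − (0.70)(-0.40) = 0.3150
  C_21 = −[(-0.45)(1.00) − (-0.05)(-0.10)] = 0.4550
  C_22 = (0.90)(1.00) − (-0.05)(-0.40) = 0.8800
  C_23 = −[(0.90)(-0.10) − (-0.45)(-0.40)] = 0.2700
  C_31 = (-0.45)(-0.35) − (-0.05)(0.70) = 0.1925
  C_32 = −[(0.90)(-0.35) − (-0.05)(-0.35)] = 0.3325
  C_33 = (0.90)(0.70) − (-0.45)(-0.35) = 0.4725
det(I−A) = Σ_j (I−A)_1j·C_1j = (0.90)(0.6650) + (-0.45)(0.4900) + (-0.05)(0.3150) = 0.36225
adj(I−A) = Cᵀ =
  [ 0.6650   0.4550   0.1925]
  [ 0.4900   0.8800   0.3325]
  [ 0.3150   0.2700   0.4725]
(I − A)⁻¹ = adj(I−A) / det(I−A) ≈
  [   1.8357     1.2560     0.5314]
  [   1.3527     2.4293     0.9179]
  [   0.8696     0.7453     1.3043]
x = (I − A)⁻¹ d = adj(I−A)·d / det(I−A), with det(I−A) = 0.36225:
  x_T = (0.6650·75 + 0.4550·325 + 0.1925·200) / 0.36225 = 236.25 / 0.36225 ≈ 652.174
  x_S = (0.4900·75 + 0.8800·325 + 0.3325·200) / 0.36225 = 389.25 / 0.36225 ≈ 1074.534
  x_F = (0.3150·75 + 0.2700·325 + 0.4725·200) / 0.36225 = 205.875 / 0.36225 ≈ 568.323

x_T = 652.174, x_S = 1074.534, x_F = 568.323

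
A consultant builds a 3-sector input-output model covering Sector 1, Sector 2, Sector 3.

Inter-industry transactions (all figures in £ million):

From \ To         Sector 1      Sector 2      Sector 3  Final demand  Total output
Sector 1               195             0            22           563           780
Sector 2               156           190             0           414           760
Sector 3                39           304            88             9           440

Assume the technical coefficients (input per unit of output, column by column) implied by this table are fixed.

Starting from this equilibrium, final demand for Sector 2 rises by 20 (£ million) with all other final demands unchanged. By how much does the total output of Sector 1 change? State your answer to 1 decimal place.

Δx_1 = 0.9

Technical coefficients a_ij = z_ij / X_j:
  a_11 = 195/780 = 0.25, a_21 = 156/780 = 0.20, a_31 = 39/780 = 0.05
  a_12 = 0/760 = 0.00, a_22 = 190/760 = 0.25, a_32 = 304/760 = 0.40
  a_13 = 22/440 = 0.05, a_23 = 0/440 = 0.00, a_33 = 88/440 = 0.20
I − A =
  [   0.75     0.00    -0.05]
  [  -0.20     0.75     0.00]
  [  -0.05    -0.40     0.80]
Cofactors of I−A, C_ij = (−1)^(i+j)·(minor ij) (rows/columns in the sector order above):
  C_11 = (0.75)(0.80) − (0.00)(-0.40) = 0.6000
  C_12 = −[(-0.20)(0.80) − (0.00)(-0.05)] = 0.1600
  C_13 = (-0.20)(-0.40) − (0.75)(-0.05) = 0.1175
  C_21 = −[(0.00)(0.80) − (-0.05)(-0.40)] = 0.0200
  C_22 = (0.75)(0.80) − (-0.05)(-0.05) = 0.5975
  C_23 = −[(0.75)(-0.40) − (0.00)(-0.05)] = 0.3000
  C_31 = (0.00)(0.00) − (-0.05)(0.75) = 0.0375
  C_32 = −[(0.75)(0.00) − (-0.05)(-0.20)] = 0.0100
  C_33 = (0.75)(0.75) − (0.00)(-0.20) = 0.5625
det(I−A) = Σ_j (I−A)_1j·C_1j = (0.75)(0.6000) + (0.00)(0.1600) + (-0.05)(0.1175) = 0.444125
adj(I−A) = Cᵀ =
  [ 0.6000   0.0200   0.0375]
  [ 0.1600   0.5975   0.0100]
  [ 0.1175   0.3000   0.5625]
(I − A)⁻¹ = adj(I−A) / det(I−A) ≈
  [   1.3510     0.0450     0.0844]
  [   0.3603     1.3453     0.0225]
  [   0.2646     0.6755     1.2665]
Δx = (I − A)⁻¹ Δd with Δd having +20 in the Sector 2 component and 0 elsewhere.
So Δx_1 = L_12 · (+20), where L_12 = adj(I−A)_12 / det(I−A) = 0.0200 / 0.444125.
Δx_1 = 0.0200 × (+20) / 0.444125 = 0.40 / 0.444125 ≈ 0.9.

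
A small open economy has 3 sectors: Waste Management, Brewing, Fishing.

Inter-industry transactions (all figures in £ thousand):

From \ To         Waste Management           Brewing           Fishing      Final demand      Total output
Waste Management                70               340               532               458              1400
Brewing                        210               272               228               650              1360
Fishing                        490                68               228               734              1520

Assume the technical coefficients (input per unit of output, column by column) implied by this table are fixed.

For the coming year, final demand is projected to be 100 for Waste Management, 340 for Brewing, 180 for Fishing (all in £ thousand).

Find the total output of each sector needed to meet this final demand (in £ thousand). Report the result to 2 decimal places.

x_1 = 410.75, x_2 = 579.83, x_3 = 415.00

Technical coefficients a_ij = z_ij / X_j:
  a_11 = 70/1400 = 0.05, a_21 = 210/1400 = 0.15, a_31 = 490/1400 = 0.35
  a_12 = 340/1360 = 0.25, a_22 = 272/1360 = 0.20, a_32 = 68/1360 = 0.05
  a_13 = 532/1520 = 0.35, a_23 = 228/1520 = 0.15, a_33 = 228/1520 = 0.15
I − A =
  [   0.95    -0.25    -0.35]
  [  -0.15     0.80    -0.15]
  [  -0.35    -0.05     0.85]
Cofactors of I−A, C_ij = (−1)^(i+j)·(minor ij) (rows/columns in the sector order above):
  C_11 = (0.80)(0.85) − (-0.15)(-0.05) = 0.6725
  C_12 = −[(-0.15)(0.85) − (-0.15)(-0.35)] = 0.1800
  C_13 = (-0.15)(-0.05) − (0.80)(-0.35) = 0.2875
  C_21 = −[(-0.25)(0.85) − (-0.35)(-0.05)] = 0.2300
  C_22 = (0.95)(0.85) − (-0.35)(-0.35) = 0.6850
  C_23 = −[(0.95)(-0.05) − (-0.25)(-0.35)] = 0.1350
  C_31 = (-0.25)(-0.15) − (-0.35)(0.80) = 0.3175
  C_32 = −[(0.95)(-0.15) − (-0.35)(-0.15)] = 0.1950
  C_33 = (0.95)(0.80) − (-0.25)(-0.15) = 0.7225
det(I−A) = Σ_j (I−A)_1j·C_1j = (0.95)(0.6725) + (-0.25)(0.1800) + (-0.35)(0.2875) = 0.49325
adj(I−A) = Cᵀ =
  [ 0.6725   0.2300   0.3175]
  [ 0.1800   0.6850   0.1950]
  [ 0.2875   0.1350   0.7225]
(I − A)⁻¹ = adj(I−A) / det(I−A) ≈
  [   1.3634     0.4663     0.6437]
  [   0.3649     1.3887     0.3953]
  [   0.5829     0.2737     1.4648]
x = (I − A)⁻¹ d = adj(I−A)·d / det(I−A), with det(I−A) = 0.49325:
  x_1 = (0.6725·100 + 0.2300·340 + 0.3175·180) / 0.49325 = 202.60 / 0.49325 ≈ 410.75
  x_2 = (0.1800·100 + 0.6850·340 + 0.1950·180) / 0.49325 = 286.00 / 0.49325 ≈ 579.83
  x_3 = (0.2875·100 + 0.1350·340 + 0.7225·180) / 0.49325 = 204.70 / 0.49325 ≈ 415.00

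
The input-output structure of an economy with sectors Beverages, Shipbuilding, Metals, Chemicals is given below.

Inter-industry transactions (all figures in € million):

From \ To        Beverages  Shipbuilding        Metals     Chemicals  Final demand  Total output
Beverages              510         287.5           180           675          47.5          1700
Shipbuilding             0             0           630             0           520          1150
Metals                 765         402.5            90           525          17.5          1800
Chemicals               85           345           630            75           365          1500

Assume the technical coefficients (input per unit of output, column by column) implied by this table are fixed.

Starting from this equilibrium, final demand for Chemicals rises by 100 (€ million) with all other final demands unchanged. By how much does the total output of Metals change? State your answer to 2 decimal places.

Technical coefficients a_ij = z_ij / X_j:
  a_11 = 510/1700 = 0.30, a_21 = 0/1700 = 0.00, a_31 = 765/1700 = 0.45, a_41 = 85/1700 = 0.05
  a_12 = 287.5/1150 = 0.25, a_22 = 0/1150 = 0.00, a_32 = 402.5/1150 = 0.35, a_42 = 345/1150 = 0.30
  a_13 = 180/1800 = 0.10, a_23 = 630/1800 = 0.35, a_33 = 90/1800 = 0.05, a_43 = 630/1800 = 0.35
  a_14 = 675/1500 = 0.45, a_24 = 0/1500 = 0.00, a_34 = 525/1500 = 0.35, a_44 = 75/1500 = 0.05
I − A =
  [   0.70    -0.25    -0.10    -0.45]
  [   0.00     1.00    -0.35     0.00]
  [  -0.45    -0.35     0.95    -0.35]
  [  -0.05    -0.30    -0.35     0.95]
Compute the cofactors C_ij = (−1)^(i+j)·(3×3 minor ij) of I−A; the adjugate is their transpose:
adj(I−A) = Cᵀ =
  [ 0.626875   0.422125   0.382875   0.438000]
  [ 0.155750   0.409250   0.224875   0.156625]
  [ 0.445000   0.470375   0.642500   0.447500]
  [ 0.246125   0.324750   0.327875   0.494875]
det(I−A) = Σ_j (I−A)_1j·C_1j = (0.70)(0.626875) + (-0.25)(0.155750) + (-0.10)(0.445000) + (-0.45)(0.246125) = 0.24461875
(I − A)⁻¹ = adj(I−A) / det(I−A) ≈
  [   2.5627     1.7256     1.5652     1.7905]
  [   0.6367     1.6730     0.9193     0.6403]
  [   1.8192     1.9229     2.6265     1.8294]
  [   1.0062     1.3276     1.3404     2.0230]
Δx = (I − A)⁻¹ Δd with Δd having +100 in the Chemicals component and 0 elsewhere.
So Δx_3 = L_34 · (+100), where L_34 = adj(I−A)_34 / det(I−A) = 0.447500 / 0.24461875.
Δx_3 = 0.447500 × (+100) / 0.24461875 = 44.75 / 0.24461875 ≈ 182.94.

Δx_3 = 182.94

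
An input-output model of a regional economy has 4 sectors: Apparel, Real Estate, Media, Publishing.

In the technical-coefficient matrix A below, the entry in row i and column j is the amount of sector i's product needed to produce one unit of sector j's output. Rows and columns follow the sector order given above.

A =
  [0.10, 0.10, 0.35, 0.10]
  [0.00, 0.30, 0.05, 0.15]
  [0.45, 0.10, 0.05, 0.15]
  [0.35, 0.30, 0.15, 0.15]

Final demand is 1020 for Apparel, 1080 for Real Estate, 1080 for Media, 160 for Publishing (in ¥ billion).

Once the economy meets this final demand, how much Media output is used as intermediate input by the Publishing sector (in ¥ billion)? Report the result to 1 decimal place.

z_MP = 423.5

I − A =
  [   0.90    -0.10    -0.35    -0.10]
  [   0.00     0.70    -0.05    -0.15]
  [  -0.45    -0.10     0.95    -0.15]
  [  -0.35    -0.30    -0.15     0.85]
Compute the cofactors C_ij = (−1)^(i+j)·(3×3 minor ij) of I−A; the adjugate is their transpose:
adj(I−A) = Cᵀ =
  [ 0.498000   0.154000   0.211000   0.123000]
  [ 0.081750   0.514250   0.075125   0.113625]
  [ 0.289500   0.170500   0.465250   0.146250]
  [ 0.285000   0.275000   0.195500   0.481500]
det(I−A) = Σ_j (I−A)_1j·C_1j = (0.90)(0.498000) + (-0.10)(0.081750) + (-0.35)(0.289500) + (-0.10)(0.285000) = 0.3102
(I − A)⁻¹ = adj(I−A) / det(I−A) ≈
  [   1.6054     0.4965     0.6802     0.3965]
  [   0.2635     1.6578     0.2422     0.3663]
  [   0.9333     0.5496     1.4998     0.4715]
  [   0.9188     0.8865     0.6302     1.5522]
First solve x = (I − A)⁻¹ d = adj(I−A)·d / det(I−A); in particular x_P = (0.285000·1020 + 0.275000·1080 + 0.195500·1080 + 0.481500·160) / 0.3102 = 875.88 / 0.3102 ≈ 2823.598.
Intermediate flow from M to P: z_MP = a_MP · x_P = 0.15 × 875.88 / 0.3102 = 131.382 / 0.3102 ≈ 423.5.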